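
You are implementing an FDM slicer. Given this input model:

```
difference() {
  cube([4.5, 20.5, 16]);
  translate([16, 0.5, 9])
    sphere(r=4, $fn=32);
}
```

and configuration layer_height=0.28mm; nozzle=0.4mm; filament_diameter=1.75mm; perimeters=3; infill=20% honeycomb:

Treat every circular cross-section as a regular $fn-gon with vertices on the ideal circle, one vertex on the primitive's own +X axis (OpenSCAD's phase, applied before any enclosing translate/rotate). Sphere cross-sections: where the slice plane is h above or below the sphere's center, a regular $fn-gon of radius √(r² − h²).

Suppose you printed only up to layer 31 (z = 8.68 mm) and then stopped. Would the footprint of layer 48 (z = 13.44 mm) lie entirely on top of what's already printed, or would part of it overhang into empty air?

Compare the two slices. At z = 8.68: the cube (footprint 4.5×20.5) is included at this height (area 92.25 mm²); the r=4 sphere at (16, 0.5) slices to a regular 32-gon of circumradius 3.987 (√(r²−h²) with h=0.32 from center) (area = (32/2)·3.987²·sin(360°/32) = 49.62 mm²); After the difference (first − rest): starting from the 4.5×20.5 cube (92.25 mm²), the r=4 sphere at (16, 0.5) misses the remaining region (no effect) — area = 92.25 mm². At z = 13.44: the 4.5×20.5 cube contributes its full rectangle (area 92.25 mm²); the sphere at (16, 0.5) does not reach this height (|z−center|=4.440 > r=4); After the difference (first − rest): none of the subtracted shapes is present at this height, so the 4.5×20.5 cube is unchanged — area = 92.25 mm². Checking containment: the cross-section at z = 13.44 is a subset of the cross-section at z = 8.68.

entirely on top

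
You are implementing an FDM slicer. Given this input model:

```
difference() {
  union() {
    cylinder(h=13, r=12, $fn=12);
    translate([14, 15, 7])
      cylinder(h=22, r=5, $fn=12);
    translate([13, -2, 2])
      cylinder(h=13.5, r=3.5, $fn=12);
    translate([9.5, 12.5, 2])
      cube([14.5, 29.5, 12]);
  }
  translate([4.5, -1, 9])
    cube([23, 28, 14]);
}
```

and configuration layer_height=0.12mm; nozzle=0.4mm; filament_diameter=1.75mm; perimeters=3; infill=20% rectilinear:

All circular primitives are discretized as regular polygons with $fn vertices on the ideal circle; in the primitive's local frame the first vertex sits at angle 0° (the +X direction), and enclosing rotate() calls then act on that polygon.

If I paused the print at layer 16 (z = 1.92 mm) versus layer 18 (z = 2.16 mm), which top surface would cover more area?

layer 18 (z = 2.16 mm)

Layer 16 (z = 1.92): the cylinder: section is a regular 12-gon, circumradius r=12 (area = (12/2)·12.000²·sin(360°/12) = 432.00 mm²); the cylinder at (14, 15) is not intersected at this z (z outside [7, 29]); the cylinder at (13, -2) is not intersected at this z (z outside [2, 15.5]); the cube at (9.5, 12.5) is absent (z outside [2, 14]); Taking the union: only the r=12 cylinder is present, so the union is just that shape — area = 432.00 mm²; the cube at (4.5, -1) is not intersected at this z (z outside [9, 23]); After the difference (first − rest): none of the subtracted shapes is present at this height, so that combined region is unchanged — area = 432.00 mm². So its area = 432.00 mm². Layer 18 (z = 2.16): the r=12 cylinder gives a regular 12-gon of circumradius 12 (constant along its height) (area = (12/2)·12.000²·sin(360°/12) = 432.00 mm²); the cylinder at (14, 15) does not reach this height (z outside [7, 29]); the r=3.5 cylinder at (13, -2) contributes a regular 12-gon of circumradius 3.5 (area = (12/2)·3.500²·sin(360°/12) = 36.75 mm²); the cube at (9.5, 12.5) (footprint 14.5×29.5) is included at this height (area 427.75 mm²); Combining (union): the regions partially overlap — summed areas 896.50 mm² minus the doubly-counted overlap 8.13 mm² gives 888.37 mm² — area = 888.37 mm²; the cube at (4.5, -1) does not reach this height (z outside [9, 23]); Subtracting the remaining from the first: none of the subtracted shapes is present at this height, so that combined region is unchanged — area = 888.37 mm². So its area = 888.37 mm². Layer 18 is larger (888.37 vs 432.00 mm²).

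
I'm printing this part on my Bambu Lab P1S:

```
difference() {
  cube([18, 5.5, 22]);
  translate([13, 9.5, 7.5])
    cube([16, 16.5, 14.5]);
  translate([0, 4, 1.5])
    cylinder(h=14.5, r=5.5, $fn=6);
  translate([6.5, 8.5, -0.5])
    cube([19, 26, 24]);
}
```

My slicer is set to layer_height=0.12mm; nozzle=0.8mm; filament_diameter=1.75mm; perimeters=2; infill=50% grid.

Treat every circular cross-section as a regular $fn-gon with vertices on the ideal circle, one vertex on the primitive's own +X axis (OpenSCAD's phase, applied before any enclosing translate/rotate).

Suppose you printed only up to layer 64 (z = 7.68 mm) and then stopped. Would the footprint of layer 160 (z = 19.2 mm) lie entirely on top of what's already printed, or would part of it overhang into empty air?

Compare the two slices. At z = 7.68: the cube (footprint 18×5.5) is included at this height (area 99.00 mm²); the 16×16.5 cube at (13, 9.5) contributes its full rectangle (area 264.00 mm²); the cylinder at (0, 4): section is a regular 6-gon, circumradius r=5.5 (area = (6/2)·5.500²·sin(360°/6) = 78.59 mm²); the 19×26 cube at (6.5, 8.5) contributes its full rectangle (area 494.00 mm²); After the difference (first − rest): starting from the 18×5.5 cube (99.00 mm²), the 16×16.5 cube at (13, 9.5) misses the remaining region (no effect); the r=5.5 cylinder at (0, 4) partially overlaps it — only the 24.98 mm² overlap (of its 78.59 mm²) is removed, clipping the outline; the 19×26 cube at (6.5, 8.5) misses the remaining region (no effect) — area = 74.02 mm². At z = 19.2: the 18×5.5 cube contributes its full rectangle (area 99.00 mm²); the cube at (13, 9.5) is present — its section is the full 16×16.5 rectangle (area 264.00 mm²); the cylinder at (0, 4) does not reach this height (z outside [1.5, 16]); the cube at (6.5, 8.5) is present — its section is the full 19×26 rectangle (area 494.00 mm²); Subtracting the remaining from the first: starting from the 18×5.5 cube (99.00 mm²), the 16×16.5 cube at (13, 9.5) misses the remaining region (no effect); the 19×26 cube at (6.5, 8.5) misses the remaining region (no effect) — area = 99.00 mm². Checking containment: at z = 19.2 the cross-section extends beyond the z = 7.68 cross-section by about 24.98 mm².

part overhangs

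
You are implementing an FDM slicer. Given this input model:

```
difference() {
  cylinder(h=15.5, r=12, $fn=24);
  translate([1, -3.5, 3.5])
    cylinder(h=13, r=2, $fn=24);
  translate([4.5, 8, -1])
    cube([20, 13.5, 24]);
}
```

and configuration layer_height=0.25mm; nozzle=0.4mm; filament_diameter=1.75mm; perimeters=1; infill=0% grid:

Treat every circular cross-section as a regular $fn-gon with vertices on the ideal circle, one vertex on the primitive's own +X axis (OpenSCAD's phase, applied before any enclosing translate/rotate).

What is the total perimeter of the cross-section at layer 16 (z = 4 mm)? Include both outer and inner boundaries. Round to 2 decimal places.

At z = 4 mm: the cylinder: section is a regular 24-gon, circumradius r=12 (perimeter = 2·24·12.000·sin(180°/24) = 75.18 mm); the r=2 cylinder at (1, -3.5) gives a regular 24-gon of circumradius 2 (constant along its height) (perimeter = 2·24·2.000·sin(180°/24) = 12.53 mm); the cube at (4.5, 8) (footprint 20×13.5) is included at this height (perimeter 67.00 mm); Subtracting the remaining from the first: starting from the r=12 cylinder, the r=2 cylinder at (1, -3.5) lies wholly inside it (removes its full 12.42 mm² and its 12.53 mm outline becomes a hole wall); the 20×13.5 cube at (4.5, 8) partially overlaps it — only the 7.72 mm² overlap (of its 270.00 mm²) is removed, clipping the outline — boundary (outer + 1 inner loop) = 89.72 mm. Overall, the cross-section is one region with 1 hole. Total boundary length (outer + inner) = 89.72 mm.

89.72 mm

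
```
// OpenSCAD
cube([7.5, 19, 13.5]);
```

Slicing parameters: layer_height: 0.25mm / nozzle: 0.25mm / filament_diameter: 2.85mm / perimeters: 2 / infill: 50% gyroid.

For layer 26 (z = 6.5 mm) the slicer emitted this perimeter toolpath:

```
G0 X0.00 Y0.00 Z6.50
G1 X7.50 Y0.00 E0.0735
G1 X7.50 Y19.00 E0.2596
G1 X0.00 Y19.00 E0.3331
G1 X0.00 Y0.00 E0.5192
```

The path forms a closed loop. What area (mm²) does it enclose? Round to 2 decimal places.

142.50 mm²

Apply the shoelace formula to the sequence of (X, Y) vertices; enclosed area = 142.50 mm².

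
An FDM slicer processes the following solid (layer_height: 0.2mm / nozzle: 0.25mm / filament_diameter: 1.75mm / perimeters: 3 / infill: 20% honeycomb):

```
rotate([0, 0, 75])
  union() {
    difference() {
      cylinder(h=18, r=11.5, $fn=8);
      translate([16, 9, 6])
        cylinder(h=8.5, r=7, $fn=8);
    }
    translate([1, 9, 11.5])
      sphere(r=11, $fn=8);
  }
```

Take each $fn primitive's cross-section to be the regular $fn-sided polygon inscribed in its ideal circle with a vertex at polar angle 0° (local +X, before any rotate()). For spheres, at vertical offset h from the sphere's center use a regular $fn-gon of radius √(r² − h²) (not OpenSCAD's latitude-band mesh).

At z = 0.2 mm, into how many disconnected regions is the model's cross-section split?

At z = 0.2 mm: the r=11.5 cylinder gives a regular 8-gon of circumradius 11.5 (constant along its height); the cylinder at (16, 9) does not reach this height (z outside [6, 14.5]); Subtracting the remaining from the first: none of the subtracted shapes is present at this height, so the r=11.5 cylinder is unchanged — 1 connected region; the sphere at (1, 9) is not intersected at this z (|z−center|=11.300 > r=11); Taking the union: only that combined region is present, so the union is just that shape — 1 connected region; (rotated 75° about Z; rotation is an isometry so areas/perimeters/island counts are preserved). The result has 1 disconnected region.

1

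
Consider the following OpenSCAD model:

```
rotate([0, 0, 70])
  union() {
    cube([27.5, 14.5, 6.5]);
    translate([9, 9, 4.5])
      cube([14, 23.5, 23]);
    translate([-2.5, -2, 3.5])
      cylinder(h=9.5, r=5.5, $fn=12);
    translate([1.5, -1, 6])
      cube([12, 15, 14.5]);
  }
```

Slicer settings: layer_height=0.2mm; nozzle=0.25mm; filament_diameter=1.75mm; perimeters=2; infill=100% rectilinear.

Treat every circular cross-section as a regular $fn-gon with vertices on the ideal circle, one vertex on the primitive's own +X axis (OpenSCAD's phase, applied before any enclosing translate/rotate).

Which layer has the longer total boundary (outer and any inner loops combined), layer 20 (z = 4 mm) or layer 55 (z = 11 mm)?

layer 55 (z = 11 mm)

Layer 20 (z = 4): the 27.5×14.5 cube contributes its full rectangle (perimeter 84.00 mm); the cube at (9, 9) is absent (z outside [4.5, 27.5]); the r=5.5 cylinder at (-2.5, -2) gives a regular 12-gon of circumradius 5.5 (constant along its height) (perimeter = 2·12·5.500·sin(180°/12) = 34.16 mm); the cube at (1.5, -1) does not reach this height (z outside [6, 20.5]); Merging all regions: the regions partially overlap (shared area 4.31 mm²), so the edge portions inside another operand are dropped and the merged outline is re-measured after clipping — boundary = 108.99 mm; (rotated 70° about Z; rotation is an isometry so areas/perimeters/island counts are preserved). So its perimeter = 108.99 mm. Layer 55 (z = 11): the cube is absent (z outside [0, 6.5]); the cube at (9, 9) (footprint 14×23.5) is included at this height (perimeter 75.00 mm); the cylinder at (-2.5, -2): section is a regular 12-gon, circumradius r=5.5 (perimeter = 2·12·5.500·sin(180°/12) = 34.16 mm); the cube at (1.5, -1) (footprint 12×15) is included at this height (perimeter 54.00 mm); Merging all regions: the regions partially overlap (shared area 24.54 mm²), so the edge portions inside another operand are dropped and the merged outline is re-measured after clipping — boundary = 137.53 mm; (whole slice rotated 70° about Z — lengths, areas and connectivity unchanged). So its perimeter = 137.53 mm. Layer 55 is larger (137.53 vs 108.99 mm).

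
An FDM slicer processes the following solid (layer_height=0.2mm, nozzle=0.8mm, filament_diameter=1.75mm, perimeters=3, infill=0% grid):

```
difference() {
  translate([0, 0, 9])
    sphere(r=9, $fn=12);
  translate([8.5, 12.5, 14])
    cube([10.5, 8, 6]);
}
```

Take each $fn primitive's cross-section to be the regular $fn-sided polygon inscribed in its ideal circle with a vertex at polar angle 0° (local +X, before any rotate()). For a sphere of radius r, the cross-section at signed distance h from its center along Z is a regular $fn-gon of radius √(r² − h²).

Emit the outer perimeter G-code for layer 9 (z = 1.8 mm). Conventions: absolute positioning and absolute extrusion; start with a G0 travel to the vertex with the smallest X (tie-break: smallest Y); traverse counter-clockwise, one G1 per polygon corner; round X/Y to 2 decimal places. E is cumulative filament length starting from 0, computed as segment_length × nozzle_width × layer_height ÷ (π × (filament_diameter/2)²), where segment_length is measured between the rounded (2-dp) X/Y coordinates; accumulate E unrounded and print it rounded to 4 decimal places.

G0 X-5.40 Y0.00 Z1.80
G1 X-4.68 Y-2.70 E0.1859
G1 X-2.70 Y-4.68 E0.3721
G1 X0.00 Y-5.40 E0.5580
G1 X2.70 Y-4.68 E0.7439
G1 X4.68 Y-2.70 E0.9302
G1 X5.40 Y0.00 E1.1161
G1 X4.68 Y2.70 E1.3019
G1 X2.70 Y4.68 E1.4882
G1 X0.00 Y5.40 E1.6741
G1 X-2.70 Y4.68 E1.8600
G1 X-4.68 Y2.70 E2.0462
G1 X-5.40 Y0.00 E2.2321

At z = 1.8 mm: the sphere: section is a regular 12-gon, circumradius = √(r²−h²) = √(9²−7.2²) = 5.400; the cube at (8.5, 12.5) is not intersected at this z (z outside [14, 20]); After the difference (first − rest): none of the subtracted shapes is present at this height, so the r=9 sphere is unchanged — 1 connected region. The outline is a single polygon with 12 vertices. Extrusion per mm of travel: 0.8 × 0.2 / (π × 0.875²) = 0.066520. Accumulating E over each segment gives final E = 2.2321.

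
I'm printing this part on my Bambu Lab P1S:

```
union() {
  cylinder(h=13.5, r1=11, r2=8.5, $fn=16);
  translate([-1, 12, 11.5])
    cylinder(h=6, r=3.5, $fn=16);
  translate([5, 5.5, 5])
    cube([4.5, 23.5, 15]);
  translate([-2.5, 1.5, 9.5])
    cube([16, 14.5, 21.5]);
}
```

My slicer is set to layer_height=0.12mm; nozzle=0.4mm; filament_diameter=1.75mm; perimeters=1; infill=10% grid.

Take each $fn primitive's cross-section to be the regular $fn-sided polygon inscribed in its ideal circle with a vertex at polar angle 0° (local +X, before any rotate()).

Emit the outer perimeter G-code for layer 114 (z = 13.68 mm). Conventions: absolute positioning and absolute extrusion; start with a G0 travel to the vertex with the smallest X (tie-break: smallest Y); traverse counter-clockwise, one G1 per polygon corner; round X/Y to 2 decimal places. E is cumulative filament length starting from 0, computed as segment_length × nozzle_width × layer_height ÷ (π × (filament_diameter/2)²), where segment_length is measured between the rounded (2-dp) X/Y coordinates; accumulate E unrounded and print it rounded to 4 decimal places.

G0 X-4.50 Y12.00 Z13.68
G1 X-4.23 Y10.66 E0.0273
G1 X-3.47 Y9.53 E0.0545
G1 X-2.50 Y8.87 E0.0779
G1 X-2.50 Y1.50 E0.2249
G1 X13.50 Y1.50 E0.5442
G1 X13.50 Y16.00 E0.8336
G1 X9.50 Y16.00 E0.9134
G1 X9.50 Y29.00 E1.1729
G1 X5.00 Y29.00 E1.2627
G1 X5.00 Y16.00 E1.5221
G1 X-2.50 Y16.00 E1.6718
G1 X-2.50 Y15.13 E1.6891
G1 X-3.47 Y14.47 E1.7125
G1 X-4.23 Y13.34 E1.7397
G1 X-4.50 Y12.00 E1.7670

At z = 13.68 mm: the cone does not reach this height (z outside [0, 13.5]); the cylinder at (-1, 12): section is a regular 16-gon, circumradius r=3.5; the 4.5×23.5 cube at (5, 5.5) contributes its full rectangle; the cube at (-2.5, 1.5) (footprint 16×14.5) is included at this height; Combining (union): the regions partially overlap (shared area 76.04 mm²), so overlapping operands fuse into one piece — 1 connected region. The outline is a single polygon with 15 vertices. Extrusion per mm of travel: 0.4 × 0.12 / (π × 0.875²) = 0.019956. Accumulating E over each segment gives final E = 1.7670.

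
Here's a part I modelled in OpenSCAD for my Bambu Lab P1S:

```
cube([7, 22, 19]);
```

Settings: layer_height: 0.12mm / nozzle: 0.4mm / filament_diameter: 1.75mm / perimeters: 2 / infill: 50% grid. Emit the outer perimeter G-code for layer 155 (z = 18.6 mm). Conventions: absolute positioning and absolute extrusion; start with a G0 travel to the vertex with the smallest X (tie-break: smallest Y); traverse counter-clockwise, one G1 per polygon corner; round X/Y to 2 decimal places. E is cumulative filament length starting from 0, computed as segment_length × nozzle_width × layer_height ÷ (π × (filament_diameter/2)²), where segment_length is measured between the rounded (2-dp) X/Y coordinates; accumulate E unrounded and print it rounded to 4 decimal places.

G0 X0.00 Y0.00 Z18.60
G1 X7.00 Y0.00 E0.1397
G1 X7.00 Y22.00 E0.5787
G1 X0.00 Y22.00 E0.7184
G1 X0.00 Y0.00 E1.1575

At z = 18.6 mm: the cube is present — its section is the full 7×22 rectangle. The outline is a single polygon with 4 vertices. Extrusion per mm of travel: 0.4 × 0.12 / (π × 0.875²) = 0.019956. Accumulating E over each segment gives final E = 1.1575.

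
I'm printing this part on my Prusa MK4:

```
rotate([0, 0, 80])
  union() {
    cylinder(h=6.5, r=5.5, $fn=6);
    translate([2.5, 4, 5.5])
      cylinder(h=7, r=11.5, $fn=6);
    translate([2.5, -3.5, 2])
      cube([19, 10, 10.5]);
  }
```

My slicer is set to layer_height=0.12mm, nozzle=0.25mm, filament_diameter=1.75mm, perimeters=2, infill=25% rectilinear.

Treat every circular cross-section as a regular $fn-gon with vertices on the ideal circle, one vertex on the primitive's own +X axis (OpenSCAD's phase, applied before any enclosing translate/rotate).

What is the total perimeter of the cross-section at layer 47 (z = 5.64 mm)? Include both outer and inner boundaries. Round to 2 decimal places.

At z = 5.64 mm: the r=5.5 cylinder gives a regular 6-gon of circumradius 5.5 (constant along its height) (perimeter = 2·6·5.500·sin(180°/6) = 33.00 mm); the cylinder at (2.5, 4): section is a regular 6-gon, circumradius r=11.5 (perimeter = 2·6·11.500·sin(180°/6) = 69.00 mm); the 19×10 cube at (2.5, -3.5) contributes its full rectangle (perimeter 58.00 mm); Combining (union): the regions partially overlap (shared area 175.55 mm²), so the edge portions inside another operand are dropped and the merged outline is re-measured after clipping — boundary = 88.23 mm; (whole slice rotated 80° about Z — lengths, areas and connectivity unchanged). Overall, the cross-section is a single solid region. Total boundary length (outer) = 88.23 mm.

88.23 mm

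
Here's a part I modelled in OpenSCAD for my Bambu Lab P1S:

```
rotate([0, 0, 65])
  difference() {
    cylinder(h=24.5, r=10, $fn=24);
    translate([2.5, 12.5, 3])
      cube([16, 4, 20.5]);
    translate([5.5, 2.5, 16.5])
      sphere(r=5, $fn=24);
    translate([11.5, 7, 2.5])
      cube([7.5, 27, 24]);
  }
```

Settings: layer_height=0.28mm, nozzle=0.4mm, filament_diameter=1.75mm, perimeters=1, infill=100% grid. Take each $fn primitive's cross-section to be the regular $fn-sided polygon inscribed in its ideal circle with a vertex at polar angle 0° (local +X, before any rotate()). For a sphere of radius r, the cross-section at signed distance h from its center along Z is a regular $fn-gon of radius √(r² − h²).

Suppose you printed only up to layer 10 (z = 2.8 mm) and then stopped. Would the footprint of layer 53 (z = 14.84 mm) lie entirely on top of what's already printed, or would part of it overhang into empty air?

Compare the two slices. At z = 2.8: the r=10 cylinder gives a regular 24-gon of circumradius 10 (constant along its height) (area = (24/2)·10.000²·sin(360°/24) = 310.58 mm²); the cube at (2.5, 12.5) is not intersected at this z (z outside [3, 23.5]); the sphere at (5.5, 2.5) is absent (|z−center|=13.700 > r=5); the cube at (11.5, 7) (footprint 7.5×27) is included at this height (area 202.50 mm²); After the difference (first − rest): starting from the r=10 cylinder (310.58 mm²), the 7.5×27 cube at (11.5, 7) misses the remaining region (no effect) — area = 310.58 mm²; (whole slice rotated 65° about Z — lengths, areas and connectivity unchanged). At z = 14.84: the cylinder: section is a regular 24-gon, circumradius r=10 (area = (24/2)·10.000²·sin(360°/24) = 310.58 mm²); the cube at (2.5, 12.5) (footprint 16×4) is included at this height (area 64.00 mm²); the r=5 sphere at (5.5, 2.5) slices to a regular 24-gon of circumradius 4.716 (√(r²−h²) with h=1.66 from center) (area = (24/2)·4.716²·sin(360°/24) = 69.09 mm²); the cube at (11.5, 7) is present — its section is the full 7.5×27 rectangle (area 202.50 mm²); Subtracting the remaining from the first: starting from the r=10 cylinder (310.58 mm²), the 16×4 cube at (2.5, 12.5) misses the remaining region (no effect); the r=5 sphere at (5.5, 2.5) partially overlaps it — only the 65.43 mm² overlap (of its 69.09 mm²) is removed, clipping the outline; the 7.5×27 cube at (11.5, 7) misses the remaining region (no effect) — area = 245.16 mm²; (whole slice rotated 65° about Z — lengths, areas and connectivity unchanged). Checking containment: the cross-section at z = 14.84 is a subset of the cross-section at z = 2.8.

entirely on top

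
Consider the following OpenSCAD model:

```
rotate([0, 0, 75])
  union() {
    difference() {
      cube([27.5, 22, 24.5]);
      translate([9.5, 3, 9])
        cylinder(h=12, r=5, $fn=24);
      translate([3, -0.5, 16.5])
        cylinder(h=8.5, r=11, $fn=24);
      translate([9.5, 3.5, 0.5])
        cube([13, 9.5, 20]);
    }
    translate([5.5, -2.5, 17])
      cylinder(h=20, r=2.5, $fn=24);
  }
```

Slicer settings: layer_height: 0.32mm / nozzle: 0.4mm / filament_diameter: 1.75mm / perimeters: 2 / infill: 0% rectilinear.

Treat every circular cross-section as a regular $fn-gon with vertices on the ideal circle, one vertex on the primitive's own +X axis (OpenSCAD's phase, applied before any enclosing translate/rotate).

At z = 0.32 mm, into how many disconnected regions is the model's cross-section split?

At z = 0.32 mm: the cube (footprint 27.5×22) is included at this height; the cylinder at (9.5, 3) does not reach this height (z outside [9, 21]); the cylinder at (3, -0.5) does not reach this height (z outside [16.5, 25]); the cube at (9.5, 3.5) is not intersected at this z (z outside [0.5, 20.5]); Subtracting the remaining from the first: none of the subtracted shapes is present at this height, so the 27.5×22 cube is unchanged — 1 connected region; the cylinder at (5.5, -2.5) does not reach this height (z outside [17, 37]); Taking the union: only the result so far is present, so the union is just that shape — 1 connected region; (rotated 75° about Z; rotation is an isometry so areas/perimeters/island counts are preserved). The result has 1 disconnected region.

1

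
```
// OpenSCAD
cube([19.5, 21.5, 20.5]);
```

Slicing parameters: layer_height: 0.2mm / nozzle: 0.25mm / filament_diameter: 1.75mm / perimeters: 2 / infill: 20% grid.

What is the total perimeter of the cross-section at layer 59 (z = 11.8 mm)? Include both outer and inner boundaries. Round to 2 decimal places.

At z = 11.8 mm: the cube (footprint 19.5×21.5) is included at this height (perimeter 82.00 mm). Overall, the cross-section is a single solid region. Total boundary length (outer) = 82.00 mm.

82.00 mm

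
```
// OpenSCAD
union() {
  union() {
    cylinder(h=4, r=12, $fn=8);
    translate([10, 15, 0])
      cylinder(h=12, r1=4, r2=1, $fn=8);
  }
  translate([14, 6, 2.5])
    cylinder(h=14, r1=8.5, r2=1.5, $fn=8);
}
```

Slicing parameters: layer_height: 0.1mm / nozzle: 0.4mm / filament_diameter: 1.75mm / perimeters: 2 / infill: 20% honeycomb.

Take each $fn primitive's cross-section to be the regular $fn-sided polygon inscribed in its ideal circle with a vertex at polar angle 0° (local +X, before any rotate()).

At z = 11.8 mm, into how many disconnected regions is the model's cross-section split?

2

At z = 11.8 mm: the cylinder is not intersected at this z (z outside [0, 4]); the cone at (10, 15) (r1=4→r2=1) has section circumradius 1.050 here — a regular 8-gon; Combining (union): only the cone at (10, 15) is present, so the union is just that shape — 1 connected region; the cone at (14, 6) (r1=8.5→r2=1.5) has section circumradius 3.850 here — a regular 8-gon; Merging all regions: the 2 present regions are separate (no shared area or edge), so areas and boundary lengths simply add and each stays a separate island — 2 connected regions. The result has 2 disconnected regions.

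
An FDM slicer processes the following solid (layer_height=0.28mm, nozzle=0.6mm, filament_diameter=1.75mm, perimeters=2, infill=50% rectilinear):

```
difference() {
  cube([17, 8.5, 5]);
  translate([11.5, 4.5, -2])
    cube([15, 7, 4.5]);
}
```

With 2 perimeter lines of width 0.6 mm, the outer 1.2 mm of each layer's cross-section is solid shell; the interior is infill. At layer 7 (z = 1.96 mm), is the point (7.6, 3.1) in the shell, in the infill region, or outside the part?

infill

At z = 1.96 mm: the cube is present — its section is the full 17×8.5 rectangle; the cube at (11.5, 4.5) is present — its section is the full 15×7 rectangle; Taking the first minus the rest: starting from the 17×8.5 cube, the 15×7 cube at (11.5, 4.5) partially overlaps it — only the 22.00 mm² overlap (of its 105.00 mm²) is removed, clipping the outline — 1 connected region. Overall, the cross-section is a single solid region. The nearest boundary edge runs (17.00, 0.00)→(0.00, 0.00); distance from the point to it = 3.10 mm. The point is inside the cross-section and 3.10 mm from the nearest boundary — more than the 1.2 mm shell width (2 × 0.6), so it's in the infill interior.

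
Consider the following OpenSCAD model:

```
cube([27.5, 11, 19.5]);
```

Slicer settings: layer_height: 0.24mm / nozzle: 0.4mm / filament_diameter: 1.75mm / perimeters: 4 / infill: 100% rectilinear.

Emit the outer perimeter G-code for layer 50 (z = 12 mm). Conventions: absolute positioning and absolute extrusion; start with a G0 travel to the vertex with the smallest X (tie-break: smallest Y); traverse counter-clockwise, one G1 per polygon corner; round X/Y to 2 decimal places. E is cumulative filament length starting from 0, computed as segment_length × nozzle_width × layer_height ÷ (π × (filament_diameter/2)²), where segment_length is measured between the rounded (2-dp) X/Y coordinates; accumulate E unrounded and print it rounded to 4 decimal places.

At z = 12 mm: the cube is present — its section is the full 27.5×11 rectangle. The outline is a single polygon with 4 vertices. Extrusion per mm of travel: 0.4 × 0.24 / (π × 0.875²) = 0.039912. Accumulating E over each segment gives final E = 3.0732.

G0 X0.00 Y0.00 Z12.00
G1 X27.50 Y0.00 E1.0976
G1 X27.50 Y11.00 E1.5366
G1 X0.00 Y11.00 E2.6342
G1 X0.00 Y0.00 E3.0732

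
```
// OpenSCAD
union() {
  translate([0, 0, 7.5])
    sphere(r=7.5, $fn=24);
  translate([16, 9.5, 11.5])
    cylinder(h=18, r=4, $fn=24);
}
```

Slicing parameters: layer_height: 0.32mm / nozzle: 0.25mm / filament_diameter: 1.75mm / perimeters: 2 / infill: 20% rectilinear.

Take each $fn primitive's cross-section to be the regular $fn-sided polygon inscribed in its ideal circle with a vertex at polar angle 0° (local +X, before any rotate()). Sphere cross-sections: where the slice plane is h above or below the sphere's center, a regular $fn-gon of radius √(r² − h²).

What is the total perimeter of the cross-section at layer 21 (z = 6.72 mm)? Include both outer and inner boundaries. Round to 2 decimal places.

46.73 mm

At z = 6.72 mm: the r=7.5 sphere slices to a regular 24-gon of circumradius 7.459 (√(r²−h²) with h=0.78 from center) (perimeter = 2·24·7.459·sin(180°/24) = 46.73 mm); the cylinder at (16, 9.5) is absent (z outside [11.5, 29.5]); Taking the union: only the r=7.5 sphere is present, so the union is just that shape — boundary = 46.73 mm. Overall, the cross-section is a single solid region. Total boundary length (outer) = 46.73 mm.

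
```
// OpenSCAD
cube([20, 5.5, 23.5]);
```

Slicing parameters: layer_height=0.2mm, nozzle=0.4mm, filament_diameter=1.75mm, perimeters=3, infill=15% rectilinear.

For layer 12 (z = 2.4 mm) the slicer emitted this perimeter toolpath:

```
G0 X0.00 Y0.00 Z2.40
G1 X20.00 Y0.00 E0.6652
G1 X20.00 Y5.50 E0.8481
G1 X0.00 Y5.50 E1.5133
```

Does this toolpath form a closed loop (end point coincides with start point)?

Start point (G0): (0.00, 0.00). End point (last G1): the path does not return to the start — open.

no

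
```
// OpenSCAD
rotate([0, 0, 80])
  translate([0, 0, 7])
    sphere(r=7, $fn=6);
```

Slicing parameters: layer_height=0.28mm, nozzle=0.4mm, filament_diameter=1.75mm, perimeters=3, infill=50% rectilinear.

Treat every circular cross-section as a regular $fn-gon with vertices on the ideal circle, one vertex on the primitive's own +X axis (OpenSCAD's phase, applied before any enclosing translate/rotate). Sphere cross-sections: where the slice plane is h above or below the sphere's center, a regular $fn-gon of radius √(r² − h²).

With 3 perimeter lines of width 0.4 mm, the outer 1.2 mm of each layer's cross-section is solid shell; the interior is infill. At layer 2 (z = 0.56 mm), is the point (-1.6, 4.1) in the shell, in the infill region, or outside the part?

outside

At z = 0.56 mm: the sphere: section is a regular 6-gon, circumradius = √(r²−h²) = √(7²−6.44²) = 2.743; (rotated 80° about Z; rotation is an isometry so areas/perimeters/island counts are preserved). Overall, the cross-section is a single solid region. Undo the 80° rotation: the query point maps to (3.760, 2.288) in the un-rotated model frame. The nearest boundary edge runs (2.74, 0.00)→(1.37, 2.38); distance from the point to it = 2.02 mm. The point is not inside any of the regions above, so it lies outside the cross-section (2.02 mm from the nearest boundary).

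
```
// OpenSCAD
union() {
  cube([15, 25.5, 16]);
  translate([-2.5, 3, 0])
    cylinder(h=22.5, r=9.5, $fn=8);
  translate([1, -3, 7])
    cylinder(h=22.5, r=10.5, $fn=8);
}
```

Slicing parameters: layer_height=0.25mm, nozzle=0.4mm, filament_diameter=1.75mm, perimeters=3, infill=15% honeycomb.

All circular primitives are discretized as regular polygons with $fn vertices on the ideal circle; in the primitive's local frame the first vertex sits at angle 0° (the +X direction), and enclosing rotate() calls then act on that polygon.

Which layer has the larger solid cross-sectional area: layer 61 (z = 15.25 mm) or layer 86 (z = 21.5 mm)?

layer 61 (z = 15.25 mm)

Layer 61 (z = 15.25): the cube is present — its section is the full 15×25.5 rectangle (area 382.50 mm²); the r=9.5 cylinder at (-2.5, 3) contributes a regular 8-gon of circumradius 9.5 (area = (8/2)·9.500²·sin(360°/8) = 255.27 mm²); the r=10.5 cylinder at (1, -3) contributes a regular 8-gon of circumradius 10.5 (area = (8/2)·10.500²·sin(360°/8) = 311.83 mm²); Taking the union: the regions partially overlap — summed areas 949.60 mm² minus the doubly-counted overlap 227.72 mm² gives 721.88 mm² — area = 721.88 mm². So its area = 721.88 mm². Layer 86 (z = 21.5): the cube is absent (z outside [0, 16]); the cylinder at (-2.5, 3): section is a regular 8-gon, circumradius r=9.5 (area = (8/2)·9.500²·sin(360°/8) = 255.27 mm²); the r=10.5 cylinder at (1, -3) gives a regular 8-gon of circumradius 10.5 (constant along its height) (area = (8/2)·10.500²·sin(360°/8) = 311.83 mm²); Merging all regions: the regions partially overlap — summed areas 567.10 mm² minus the doubly-counted overlap 153.57 mm² gives 413.53 mm² — area = 413.53 mm². So its area = 413.53 mm². Layer 61 is larger (721.88 vs 413.53 mm²).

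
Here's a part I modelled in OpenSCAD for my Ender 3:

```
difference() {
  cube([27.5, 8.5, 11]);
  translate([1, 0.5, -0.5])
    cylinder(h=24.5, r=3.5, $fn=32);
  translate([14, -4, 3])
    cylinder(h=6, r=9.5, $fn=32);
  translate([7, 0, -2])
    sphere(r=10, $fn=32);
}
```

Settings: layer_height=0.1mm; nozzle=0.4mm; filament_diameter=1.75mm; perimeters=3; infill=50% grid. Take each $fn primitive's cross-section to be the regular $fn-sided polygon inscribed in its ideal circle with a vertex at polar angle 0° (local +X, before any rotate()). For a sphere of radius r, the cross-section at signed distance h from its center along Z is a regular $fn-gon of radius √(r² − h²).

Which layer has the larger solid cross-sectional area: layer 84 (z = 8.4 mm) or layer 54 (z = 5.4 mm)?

Layer 84 (z = 8.4): the 27.5×8.5 cube contributes its full rectangle (area 233.75 mm²); the r=3.5 cylinder at (1, 0.5) contributes a regular 32-gon of circumradius 3.5 (area = (32/2)·3.500²·sin(360°/32) = 38.24 mm²); the cylinder at (14, -4): section is a regular 32-gon, circumradius r=9.5 (area = (32/2)·9.500²·sin(360°/32) = 281.71 mm²); the sphere at (7, 0) does not reach this height (|z−center|=10.400 > r=10); Taking the first minus the rest: starting from the 27.5×8.5 cube (233.75 mm²), the r=3.5 cylinder at (1, 0.5) partially overlaps it — only the 15.24 mm² overlap (of its 38.24 mm²) is removed, clipping the outline; the r=9.5 cylinder at (14, -4) partially overlaps it — only the 67.41 mm² overlap (of its 281.71 mm²) is removed, clipping the outline — area = 151.11 mm². So its area = 151.11 mm². Layer 54 (z = 5.4): the cube (footprint 27.5×8.5) is included at this height (area 233.75 mm²); the cylinder at (1, 0.5): section is a regular 32-gon, circumradius r=3.5 (area = (32/2)·3.500²·sin(360°/32) = 38.24 mm²); the r=9.5 cylinder at (14, -4) gives a regular 32-gon of circumradius 9.5 (constant along its height) (area = (32/2)·9.500²·sin(360°/32) = 281.71 mm²); the sphere at (7, 0): section is a regular 32-gon, circumradius = √(r²−h²) = √(10²−7.4²) = 6.726 (area = (32/2)·6.726²·sin(360°/32) = 141.21 mm²); Subtracting the remaining from the first: starting from the 27.5×8.5 cube (233.75 mm²), the r=3.5 cylinder at (1, 0.5) partially overlaps it — only the 15.24 mm² overlap (of its 38.24 mm²) is removed, clipping the outline; the r=9.5 cylinder at (14, -4) partially overlaps it — only the 67.41 mm² overlap (of its 281.71 mm²) is removed, clipping the outline; the r=10 sphere at (7, 0) partially overlaps it — only the 30.28 mm² overlap (of its 141.21 mm²) is removed, clipping the outline — area = 120.83 mm². So its area = 120.83 mm². Layer 84 is larger (151.11 vs 120.83 mm²).

layer 84 (z = 8.4 mm)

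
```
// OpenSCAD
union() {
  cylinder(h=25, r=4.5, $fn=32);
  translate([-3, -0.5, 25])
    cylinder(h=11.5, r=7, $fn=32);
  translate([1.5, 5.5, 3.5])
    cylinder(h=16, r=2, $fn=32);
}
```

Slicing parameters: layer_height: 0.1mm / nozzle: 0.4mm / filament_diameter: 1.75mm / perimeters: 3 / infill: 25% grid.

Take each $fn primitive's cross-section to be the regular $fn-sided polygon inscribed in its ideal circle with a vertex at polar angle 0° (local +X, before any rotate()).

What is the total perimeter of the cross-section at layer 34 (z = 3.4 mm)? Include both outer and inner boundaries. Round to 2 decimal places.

28.23 mm

At z = 3.4 mm: the r=4.5 cylinder gives a regular 32-gon of circumradius 4.5 (constant along its height) (perimeter = 2·32·4.500·sin(180°/32) = 28.23 mm); the cylinder at (-3, -0.5) is absent (z outside [25, 36.5]); the cylinder at (1.5, 5.5) does not reach this height (z outside [3.5, 19.5]); Combining (union): only the r=4.5 cylinder is present, so the union is just that shape — boundary = 28.23 mm. Overall, the cross-section is a single solid region. Total boundary length (outer) = 28.23 mm.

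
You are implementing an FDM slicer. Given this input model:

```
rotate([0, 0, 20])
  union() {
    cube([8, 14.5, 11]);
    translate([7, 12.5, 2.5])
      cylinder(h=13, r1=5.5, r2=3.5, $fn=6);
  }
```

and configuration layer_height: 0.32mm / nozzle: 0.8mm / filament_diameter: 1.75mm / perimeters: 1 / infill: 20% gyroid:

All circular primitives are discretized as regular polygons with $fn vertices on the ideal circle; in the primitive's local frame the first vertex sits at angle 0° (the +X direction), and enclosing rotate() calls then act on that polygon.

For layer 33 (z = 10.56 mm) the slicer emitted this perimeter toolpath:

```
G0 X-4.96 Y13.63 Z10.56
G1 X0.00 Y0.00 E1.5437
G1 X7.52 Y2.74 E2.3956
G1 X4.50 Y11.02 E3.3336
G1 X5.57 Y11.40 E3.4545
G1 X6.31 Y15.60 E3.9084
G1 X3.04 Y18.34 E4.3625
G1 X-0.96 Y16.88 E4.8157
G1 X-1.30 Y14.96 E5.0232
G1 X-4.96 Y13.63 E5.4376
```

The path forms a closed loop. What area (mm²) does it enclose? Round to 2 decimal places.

Apply the shoelace formula to the sequence of (X, Y) vertices; enclosed area = 138.35 mm².

138.35 mm²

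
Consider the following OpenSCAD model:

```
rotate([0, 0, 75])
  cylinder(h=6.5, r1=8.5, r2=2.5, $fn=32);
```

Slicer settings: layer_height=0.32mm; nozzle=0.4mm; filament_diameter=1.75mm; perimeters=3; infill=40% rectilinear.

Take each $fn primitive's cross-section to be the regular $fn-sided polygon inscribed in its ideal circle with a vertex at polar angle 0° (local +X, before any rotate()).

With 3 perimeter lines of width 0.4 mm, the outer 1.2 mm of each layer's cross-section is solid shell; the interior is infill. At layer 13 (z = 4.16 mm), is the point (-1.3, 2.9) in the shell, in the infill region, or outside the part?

infill

At z = 4.16 mm: the cone: at t=0.640 of its height the radius interpolates to r₁+(r₂−r₁)t = 4.660, giving a regular 32-gon of that circumradius; (rotated 75° about Z; rotation is an isometry so areas/perimeters/island counts are preserved). Overall, the cross-section is a single solid region. Undo the 75° rotation: the query point maps to (2.465, 2.006) in the un-rotated model frame. The nearest boundary edge runs (3.87, 2.59)→(3.30, 3.30); distance from the point to it = 1.46 mm. The point is inside the cross-section and 1.46 mm from the nearest boundary — more than the 1.2 mm shell width (3 × 0.4), so it's in the infill interior.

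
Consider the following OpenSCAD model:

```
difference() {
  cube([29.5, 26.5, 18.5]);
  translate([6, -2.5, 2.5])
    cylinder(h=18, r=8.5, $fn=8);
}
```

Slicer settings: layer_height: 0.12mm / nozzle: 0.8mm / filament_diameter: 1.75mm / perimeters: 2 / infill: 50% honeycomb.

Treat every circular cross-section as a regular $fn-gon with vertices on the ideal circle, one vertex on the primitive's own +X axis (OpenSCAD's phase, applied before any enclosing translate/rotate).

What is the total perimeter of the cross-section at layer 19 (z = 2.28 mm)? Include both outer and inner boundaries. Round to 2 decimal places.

At z = 2.28 mm: the 29.5×26.5 cube contributes its full rectangle (perimeter 112.00 mm); the cylinder at (6, -2.5) is not intersected at this z (z outside [2.5, 20.5]); After the difference (first − rest): none of the subtracted shapes is present at this height, so the 29.5×26.5 cube is unchanged — boundary = 112.00 mm. Overall, the cross-section is a single solid region. Total boundary length (outer) = 112.00 mm.

112.00 mm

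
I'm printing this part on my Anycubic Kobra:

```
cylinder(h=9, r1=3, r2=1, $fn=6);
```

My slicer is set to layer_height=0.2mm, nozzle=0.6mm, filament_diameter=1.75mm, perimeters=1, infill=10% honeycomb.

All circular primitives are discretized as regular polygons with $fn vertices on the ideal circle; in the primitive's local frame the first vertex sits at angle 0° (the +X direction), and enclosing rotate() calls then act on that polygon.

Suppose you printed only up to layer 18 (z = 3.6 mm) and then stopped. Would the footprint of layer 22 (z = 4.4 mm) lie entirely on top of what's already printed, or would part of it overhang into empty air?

entirely on top

Compare the two slices. At z = 3.6: the cone: at t=0.400 of its height the radius interpolates to r₁+(r₂−r₁)t = 2.200, giving a regular 6-gon of that circumradius (area = (6/2)·2.200²·sin(360°/6) = 12.57 mm²). At z = 4.4: the cone: at t=0.489 of its height the radius interpolates to r₁+(r₂−r₁)t = 2.022, giving a regular 6-gon of that circumradius (area = (6/2)·2.022²·sin(360°/6) = 10.62 mm²). Checking containment: the cross-section at z = 4.4 is a subset of the cross-section at z = 3.6.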